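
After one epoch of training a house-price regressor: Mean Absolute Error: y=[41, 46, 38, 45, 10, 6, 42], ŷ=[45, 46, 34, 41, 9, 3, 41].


Absolute errors: |41-45|=4, |46-46|=0, |38-34|=4, |45-41|=4, |10-9|=1, |6-3|=3, |42-41|=1
Sum = 17
MAE = 17/7 = 17/7

17/7


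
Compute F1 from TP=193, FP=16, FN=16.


Precision = 193/209 = 0.9234
Recall = 193/209 = 0.9234
F1 = 2·P·R/(P+R) = 2·TP/(2·TP+FP+FN) = 386/(386+16+16) = 386/418 = 0.9234

0.9234


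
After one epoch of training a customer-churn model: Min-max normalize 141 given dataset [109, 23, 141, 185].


min=23, max=185
(141-23)/(185-23) = 118/162 = 0.7284

0.7284


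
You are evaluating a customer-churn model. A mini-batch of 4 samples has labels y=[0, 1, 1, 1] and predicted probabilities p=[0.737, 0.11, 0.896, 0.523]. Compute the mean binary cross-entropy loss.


L[0] = -ln(1-0.737) = -ln(0.263) = 1.3356
L[1] = -ln(0.11) = 2.2073
L[2] = -ln(0.896) = 0.1098
L[3] = -ln(0.523) = 0.6482
mean = (1.3356 + 2.2073 + 0.1098 + 0.6482)/4 = 1.0752

1.0752


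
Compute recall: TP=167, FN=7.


Recall = TP/(TP+FN)
= 167/(167+7)
= 167/174 = 95.98%

95.98%


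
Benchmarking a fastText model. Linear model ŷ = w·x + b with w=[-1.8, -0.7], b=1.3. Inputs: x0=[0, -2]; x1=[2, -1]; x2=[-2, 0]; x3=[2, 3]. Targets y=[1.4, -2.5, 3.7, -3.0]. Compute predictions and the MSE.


ŷ0 = (-1.8)·(0) + (-0.7)·(-2) + 1.3 = 2.7
ŷ1 = (-1.8)·(2) + (-0.7)·(-1) + 1.3 = -1.6
ŷ2 = (-1.8)·(-2) + (-0.7)·(0) + 1.3 = 4.9
ŷ3 = (-1.8)·(2) + (-0.7)·(3) + 1.3 = -4.4
errors² = [1.69, 0.81, 1.44, 1.96]
MSE = 5.9000/4 = 1.475

1.475


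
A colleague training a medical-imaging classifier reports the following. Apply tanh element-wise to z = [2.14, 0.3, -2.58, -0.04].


tanh(2.14) = 0.9727
tanh(0.3) = 0.2913
tanh(-2.58) = -0.9886
tanh(-0.04) = -0.04
result = [0.9727, 0.2913, -0.9886, -0.04]

[0.9727, 0.2913, -0.9886, -0.04]


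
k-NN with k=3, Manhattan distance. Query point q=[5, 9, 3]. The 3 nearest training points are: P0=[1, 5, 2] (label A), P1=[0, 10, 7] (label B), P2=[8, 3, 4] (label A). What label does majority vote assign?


d(q,P0) = 9  (label A)
d(q,P1) = 10  (label B)
d(q,P2) = 10  (label A)
Votes: A=2, B=1
Majority → A

A


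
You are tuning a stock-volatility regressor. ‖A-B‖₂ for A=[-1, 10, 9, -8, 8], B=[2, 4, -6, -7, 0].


d = √((-1-2)² + (10-4)² + (9+ 6)² + (-8+ 7)² + (8-0)²)
  = √(9 + 36 + 225 + 1 + 64)
  = √335 = 18.303

18.303


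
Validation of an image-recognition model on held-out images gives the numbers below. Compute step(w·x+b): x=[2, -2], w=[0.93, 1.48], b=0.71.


z = (2)·(0.93) + (-2)·(1.48) + 0.71
  = -0.39
step(z) = 0 (z<0)

0


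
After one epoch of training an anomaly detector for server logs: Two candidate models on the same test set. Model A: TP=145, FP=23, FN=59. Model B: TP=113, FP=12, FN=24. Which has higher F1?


Model A: P=145/168=0.8631, R=145/204=0.7108, F1=2PR/(P+R)=2TP/(2TP+FP+FN)=290/372=0.7796
Model B: P=113/125=0.904, R=113/137=0.8248, F1=2PR/(P+R)=2TP/(2TP+FP+FN)=226/262=0.8626
0.7796 < 0.8626 → Model B

Model B


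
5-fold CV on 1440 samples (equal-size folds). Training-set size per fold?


Fold size = 1440/5 = 288
Training per fold = 1440 - 288 = 1152

1152


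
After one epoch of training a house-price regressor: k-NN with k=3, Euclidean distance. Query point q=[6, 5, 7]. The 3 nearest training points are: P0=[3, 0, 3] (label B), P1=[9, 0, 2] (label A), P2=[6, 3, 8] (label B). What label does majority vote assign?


d(q,P0) = 7.0711  (label B)
d(q,P1) = 7.6811  (label A)
d(q,P2) = 2.2361  (label B)
Votes: A=1, B=2
Majority → B

B


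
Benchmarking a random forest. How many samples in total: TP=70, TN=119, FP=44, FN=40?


Total = TP + TN + FP + FN
= 70 + 119 + 44 + 40
= 273
(Predicted positive: 114, predicted negative: 159)

273


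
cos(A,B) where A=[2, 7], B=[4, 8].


A·B = 2·4 + 7·8 = 64
‖A‖ = √53 = 7.2801, ‖B‖ = √80 = 8.9443
cos = 64/(√53·√80) = 64/√4240 = 0.9829

0.9829


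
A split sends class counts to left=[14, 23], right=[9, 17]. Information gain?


Parent = [23, 40], H_parent = 0.9468
H_left = 0.9569 (n=37), H_right = 0.9306 (n=26)
H_children = (37/63)·0.9569 + (26/63)·0.9306 = 0.946
IG = 0.9468 - 0.946 = 0.0008

0.0008


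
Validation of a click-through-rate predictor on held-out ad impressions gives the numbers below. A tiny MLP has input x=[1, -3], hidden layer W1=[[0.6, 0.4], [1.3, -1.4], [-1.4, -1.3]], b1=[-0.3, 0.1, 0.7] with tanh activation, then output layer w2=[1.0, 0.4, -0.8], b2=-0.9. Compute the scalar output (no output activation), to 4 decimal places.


z1[0] = (0.6)·(1) + (0.4)·(-3) - 0.3 = -0.9
z1[1] = (1.3)·(1) + (-1.4)·(-3) + 0.1 = 5.6
z1[2] = (-1.4)·(1) + (-1.3)·(-3) + 0.7 = 3.2
h = tanh(z1) = [-0.7163, 1.0, 0.9967]
output = (1.0)·(-0.7163) + (0.4)·(1.0) + (-0.8)·(0.9967) - 0.9 = -2.0137

-2.0137


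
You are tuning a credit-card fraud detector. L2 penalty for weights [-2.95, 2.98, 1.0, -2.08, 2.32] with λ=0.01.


‖w‖₂² = (-2.95)² + (2.98)² + (1.0)² + (-2.08)² + (2.32)²
     = 8.7025 + 8.8804 + 1 + 4.3264 + 5.3824
     = 28.2917
λ·‖w‖₂² = 0.01·28.2917 = 0.282917

0.282917


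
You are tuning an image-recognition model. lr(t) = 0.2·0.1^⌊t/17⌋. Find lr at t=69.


n_drops = ⌊69/17⌋ = 4
lr = 0.2·0.1^4 = 0.2·0.0001 = 0.00002

0.00002


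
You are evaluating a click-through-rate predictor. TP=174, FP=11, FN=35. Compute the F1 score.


Precision = 174/185 = 0.9405
Recall = 174/209 = 0.8325
F1 = 2·P·R/(P+R) = 2·TP/(2·TP+FP+FN) = 348/(348+11+35) = 348/394 = 0.8832

0.8832


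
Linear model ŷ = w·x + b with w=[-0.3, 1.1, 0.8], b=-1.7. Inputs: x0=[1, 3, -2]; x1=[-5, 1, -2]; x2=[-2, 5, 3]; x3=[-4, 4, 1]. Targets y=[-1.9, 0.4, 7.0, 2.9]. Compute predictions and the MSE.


ŷ0 = (-0.3)·(1) + (1.1)·(3) + (0.8)·(-2) - 1.7 = -0.3
ŷ1 = (-0.3)·(-5) + (1.1)·(1) + (0.8)·(-2) - 1.7 = -0.7
ŷ2 = (-0.3)·(-2) + (1.1)·(5) + (0.8)·(3) - 1.7 = 6.8
ŷ3 = (-0.3)·(-4) + (1.1)·(4) + (0.8)·(1) - 1.7 = 4.7
errors² = [2.56, 1.21, 0.04, 3.24]
MSE = 7.0500/4 = 1.7625

1.7625


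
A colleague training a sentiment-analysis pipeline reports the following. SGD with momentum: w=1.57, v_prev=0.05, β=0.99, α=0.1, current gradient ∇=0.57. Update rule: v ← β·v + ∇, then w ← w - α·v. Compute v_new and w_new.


v_new = 0.99·0.05 + 0.57 = 0.0495 + 0.57 = 0.6195
w_new = 1.57 - 0.1·0.6195 = 1.57 - 0.06195 = 1.50805

v_new=0.6195, w_new=1.50805


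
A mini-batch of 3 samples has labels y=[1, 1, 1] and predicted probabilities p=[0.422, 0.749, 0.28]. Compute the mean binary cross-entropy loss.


L[0] = -ln(0.422) = 0.8627
L[1] = -ln(0.749) = 0.289
L[2] = -ln(0.28) = 1.273
mean = (0.8627 + 0.289 + 1.273)/3 = 0.8082

0.8082


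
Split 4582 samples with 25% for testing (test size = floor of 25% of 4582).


Test = ⌊4582·25/100⌋ = 1145
Train = 4582 - 1145 = 3437

Train: 3437, Test: 1145


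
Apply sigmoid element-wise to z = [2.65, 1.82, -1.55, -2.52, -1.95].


σ(2.65) = 1/(1+e^-2.65) = 0.934
σ(1.82) = 1/(1+e^-1.82) = 0.8606
σ(-1.55) = 1/(1+e^1.55) = 0.1751
σ(-2.52) = 1/(1+e^2.52) = 0.0745
σ(-1.95) = 1/(1+e^1.95) = 0.1246
result = [0.934, 0.8606, 0.1751, 0.0745, 0.1246]

[0.934, 0.8606, 0.1751, 0.0745, 0.1246]


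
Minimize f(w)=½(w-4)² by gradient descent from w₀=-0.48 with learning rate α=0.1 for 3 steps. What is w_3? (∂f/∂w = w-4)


step 1: grad = -0.48-4 = -4.48; w = -0.48 - 0.1·(-4.48) = -0.032
step 2: grad = -0.032-4 = -4.032; w = -0.032 - 0.1·(-4.032) = 0.3712
step 3: grad = 0.3712-4 = -3.6288; w = 0.3712 - 0.1·(-3.6288) = 0.73408

0.73408


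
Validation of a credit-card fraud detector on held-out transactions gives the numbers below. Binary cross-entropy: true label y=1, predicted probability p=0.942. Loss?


BCE = -[y·ln(p) + (1-y)·ln(1-p)]
= -1·ln(0.942) - 0
= -ln(0.942) = 0.0598

0.0598


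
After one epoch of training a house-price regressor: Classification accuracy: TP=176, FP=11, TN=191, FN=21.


Accuracy = (TP+TN)/(TP+TN+FP+FN)
= (176+191)/(399)
= 367/399 = 91.98%

91.98%


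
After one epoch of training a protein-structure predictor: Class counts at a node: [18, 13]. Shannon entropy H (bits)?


Probabilities: [18/31, 13/31] ≈ [0.5806, 0.4194]
H = -((18/31)·log₂(18/31) + (13/31)·log₂(13/31))
  = 0.9812 bits

0.9812 bits


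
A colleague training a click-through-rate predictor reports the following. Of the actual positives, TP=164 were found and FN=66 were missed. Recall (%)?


Recall = TP/(TP+FN)
= 164/(164+66)
= 164/230 = 71.3%

71.3%


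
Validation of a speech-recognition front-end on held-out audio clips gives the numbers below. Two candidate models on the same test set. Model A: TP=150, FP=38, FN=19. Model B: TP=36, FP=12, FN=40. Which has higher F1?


Model A: P=150/188=0.7979, R=150/169=0.8876, F1=2PR/(P+R)=2TP/(2TP+FP+FN)=300/357=0.8403
Model B: P=36/48=0.75, R=36/76=0.4737, F1=2PR/(P+R)=2TP/(2TP+FP+FN)=72/124=0.5806
0.8403 > 0.5806 → Model A

Model A


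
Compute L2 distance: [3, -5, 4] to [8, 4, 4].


d = √((3-8)² + (-5-4)² + (4-4)²)
  = √(25 + 81 + 0)
  = √106 = 10.2956

10.2956


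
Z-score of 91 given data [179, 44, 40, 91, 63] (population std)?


μ = 83.4, σ = 51.0866
z = (91 - 83.4)/51.0866 = 0.1488

0.1488


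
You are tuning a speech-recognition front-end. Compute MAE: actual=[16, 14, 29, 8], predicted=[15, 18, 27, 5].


Absolute errors: |16-15|=1, |14-18|=4, |29-27|=2, |8-5|=3
Sum = 10
MAE = 10/4 = 5/2

5/2


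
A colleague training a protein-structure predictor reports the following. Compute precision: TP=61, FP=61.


Precision = TP/(TP+FP)
= 61/(61+61)
= 61/122 = 50.0%

50.0%


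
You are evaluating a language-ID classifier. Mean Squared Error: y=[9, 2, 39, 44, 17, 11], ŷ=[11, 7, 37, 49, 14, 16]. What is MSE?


Squared errors: (9-11)²=4, (2-7)²=25, (39-37)²=4, (44-49)²=25, (17-14)²=9, (11-16)²=25
Sum = 92
MSE = 92/6 = 46/3

46/3


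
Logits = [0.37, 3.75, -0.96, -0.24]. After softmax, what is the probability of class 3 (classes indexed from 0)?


Exponentials: e^0.37=1.4477, e^3.75=42.5211, e^-0.96=0.3829, e^-0.24=0.7866
Sum = 45.1383
Softmax = [0.0321, 0.942, 0.0085, 0.0174]
p[3] = 0.7866/45.1383 = 0.0174

0.0174


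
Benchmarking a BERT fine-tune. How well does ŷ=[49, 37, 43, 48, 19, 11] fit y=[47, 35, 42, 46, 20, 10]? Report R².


ȳ = 33.3333
SS_res = Σ(y-ŷ)² = 15
SS_tot = Σ(y-ȳ)² = 1147.33
R² = 1 - SS_res/SS_tot = 1 - 0.0131 = 0.9869

0.9869


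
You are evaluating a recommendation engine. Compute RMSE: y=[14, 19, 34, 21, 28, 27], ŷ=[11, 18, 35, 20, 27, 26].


MSE = 14/6 = 2.3333
RMSE = √(14/6) = 1.5275

1.5275


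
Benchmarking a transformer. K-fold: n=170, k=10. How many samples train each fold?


Fold size = 170/10 = 17
Training per fold = 170 - 17 = 153

153


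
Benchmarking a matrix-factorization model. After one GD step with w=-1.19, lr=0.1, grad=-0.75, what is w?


w_new = w - α·∇
= -1.19 - 0.1·-0.75
= -1.19 + 0.075
= -1.115

-1.115


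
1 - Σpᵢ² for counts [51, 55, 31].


Probabilities: [51/137, 55/137, 31/137] ≈ [0.3723, 0.4015, 0.2263]
Σpᵢ² = (2601 + 3025 + 961)/137² = 6587/18769
Gini = 1 - Σpᵢ² = 1 - 6587/18769 = 0.649

0.649


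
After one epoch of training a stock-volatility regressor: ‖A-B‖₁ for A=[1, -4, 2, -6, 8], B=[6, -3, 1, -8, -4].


d = |1-6| + |-4+ 3| + |2-1| + |-6+ 8| + |8+ 4|
  = 5 + 1 + 1 + 2 + 12
  = 21

21


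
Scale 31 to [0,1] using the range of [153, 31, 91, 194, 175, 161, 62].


min=31, max=194
(31-31)/(194-31) = 0/163 = 0.0

0.0


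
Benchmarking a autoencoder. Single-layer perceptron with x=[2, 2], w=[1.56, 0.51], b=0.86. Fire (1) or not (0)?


z = (2)·(1.56) + (2)·(0.51) + 0.86
  = 5.0
step(z) = 1 (z≥0)

1


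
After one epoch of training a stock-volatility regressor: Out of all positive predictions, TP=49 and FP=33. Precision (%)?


Precision = TP/(TP+FP)
= 49/(49+33)
= 49/82 = 59.76%

59.76%


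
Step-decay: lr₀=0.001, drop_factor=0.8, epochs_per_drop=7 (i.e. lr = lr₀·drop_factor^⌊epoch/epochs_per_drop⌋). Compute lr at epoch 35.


n_drops = ⌊35/7⌋ = 5
lr = 0.001·0.8^5 = 0.001·0.32768 = 0.00032768

0.00032768


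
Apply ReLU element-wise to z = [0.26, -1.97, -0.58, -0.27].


ReLU(0.26) = max(0, 0.26) = 0.26
ReLU(-1.97) = max(0, -1.97) = 0.0
ReLU(-0.58) = max(0, -0.58) = 0.0
ReLU(-0.27) = max(0, -0.27) = 0.0
result = [0.26, 0.0, 0.0, 0.0]

[0.26, 0.0, 0.0, 0.0]


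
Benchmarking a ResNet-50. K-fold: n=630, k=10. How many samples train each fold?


Fold size = 630/10 = 63
Training per fold = 630 - 63 = 567

567


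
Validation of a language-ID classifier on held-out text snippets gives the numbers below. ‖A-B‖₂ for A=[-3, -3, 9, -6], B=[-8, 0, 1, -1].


d = √((-3+ 8)² + (-3-0)² + (9-1)² + (-6+ 1)²)
  = √(25 + 9 + 64 + 25)
  = √123 = 11.0905

11.0905


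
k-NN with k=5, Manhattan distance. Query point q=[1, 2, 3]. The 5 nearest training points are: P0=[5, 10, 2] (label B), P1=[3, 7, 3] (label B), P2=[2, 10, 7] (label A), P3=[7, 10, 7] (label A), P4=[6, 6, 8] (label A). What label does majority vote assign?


d(q,P0) = 13  (label B)
d(q,P1) = 7  (label B)
d(q,P2) = 13  (label A)
d(q,P3) = 18  (label A)
d(q,P4) = 14  (label A)
Votes: A=3, B=2
Majority → A

A


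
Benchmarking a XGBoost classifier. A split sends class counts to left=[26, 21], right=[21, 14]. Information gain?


Parent = [47, 35], H_parent = 0.9845
H_left = 0.9918 (n=47), H_right = 0.971 (n=35)
H_children = (47/82)·0.9918 + (35/82)·0.971 = 0.9829
IG = 0.9845 - 0.9829 = 0.0016

0.0016


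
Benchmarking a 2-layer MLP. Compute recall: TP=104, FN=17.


Recall = TP/(TP+FN)
= 104/(104+17)
= 104/121 = 85.95%

85.95%


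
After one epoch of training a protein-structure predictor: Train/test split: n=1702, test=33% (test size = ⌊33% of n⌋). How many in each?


Test = ⌊1702·33/100⌋ = 561
Train = 1702 - 561 = 1141

Train: 1141, Test: 561


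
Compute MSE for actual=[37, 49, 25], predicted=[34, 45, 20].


Squared errors: (37-34)²=9, (49-45)²=16, (25-20)²=25
Sum = 50
MSE = 50/3 = 50/3

50/3


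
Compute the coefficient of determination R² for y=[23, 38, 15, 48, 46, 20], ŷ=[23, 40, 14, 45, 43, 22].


ȳ = 31.6667
SS_res = Σ(y-ŷ)² = 27
SS_tot = Σ(y-ȳ)² = 1001.33
R² = 1 - SS_res/SS_tot = 1 - 0.027 = 0.973

0.973


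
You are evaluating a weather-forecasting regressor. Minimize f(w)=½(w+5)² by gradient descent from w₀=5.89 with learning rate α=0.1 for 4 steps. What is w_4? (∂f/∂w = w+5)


step 1: grad = 5.89+5 = 10.89; w = 5.89 - 0.1·(10.89) = 4.801
step 2: grad = 4.801+5 = 9.801; w = 4.801 - 0.1·(9.801) = 3.8209
step 3: grad = 3.8209+5 = 8.8209; w = 3.8209 - 0.1·(8.8209) = 2.93881
step 4: grad = 2.93881+5 = 7.93881; w = 2.93881 - 0.1·(7.93881) = 2.144929

2.144929


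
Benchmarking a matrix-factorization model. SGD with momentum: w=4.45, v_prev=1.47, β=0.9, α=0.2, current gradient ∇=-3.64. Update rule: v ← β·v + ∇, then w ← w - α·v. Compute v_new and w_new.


v_new = 0.9·1.47 - 3.64 = 1.323 - 3.64 = -2.317
w_new = 4.45 - 0.2·-2.317 = 4.45 + 0.4634 = 4.9134

v_new=-2.317, w_new=4.9134


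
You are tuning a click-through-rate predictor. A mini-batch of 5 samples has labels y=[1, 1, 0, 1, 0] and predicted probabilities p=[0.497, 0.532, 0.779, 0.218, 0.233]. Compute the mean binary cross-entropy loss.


L[0] = -ln(0.497) = 0.6992
L[1] = -ln(0.532) = 0.6311
L[2] = -ln(1-0.779) = -ln(0.221) = 1.5096
L[3] = -ln(0.218) = 1.5233
L[4] = -ln(1-0.233) = -ln(0.767) = 0.2653
mean = (0.6992 + 0.6311 + 1.5096 + 1.5233 + 0.2653)/5 = 0.9257

0.9257


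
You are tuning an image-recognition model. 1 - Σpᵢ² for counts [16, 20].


Probabilities: [16/36, 20/36] ≈ [0.4444, 0.5556]
Σpᵢ² = (256 + 400)/36² = 656/1296
Gini = 1 - Σpᵢ² = 1 - 656/1296 = 0.4938

0.4938


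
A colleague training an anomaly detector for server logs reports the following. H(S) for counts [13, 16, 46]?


Probabilities: [13/75, 16/75, 46/75] ≈ [0.1733, 0.2133, 0.6133]
H = -((13/75)·log₂(13/75) + (16/75)·log₂(16/75) + (46/75)·log₂(46/75))
  = 1.3463 bits

1.3463 bits


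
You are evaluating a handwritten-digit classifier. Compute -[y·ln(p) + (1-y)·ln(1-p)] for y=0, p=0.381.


BCE = -[y·ln(p) + (1-y)·ln(1-p)]
= -0 - 1·ln(1-0.381)
= -ln(0.619) = 0.4797

0.4797


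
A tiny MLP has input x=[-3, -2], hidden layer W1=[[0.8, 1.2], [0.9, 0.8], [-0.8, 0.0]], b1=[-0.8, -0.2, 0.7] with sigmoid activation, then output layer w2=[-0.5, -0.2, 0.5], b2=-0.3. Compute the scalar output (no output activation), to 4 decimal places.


z1[0] = (0.8)·(-3) + (1.2)·(-2) - 0.8 = -5.6
z1[1] = (0.9)·(-3) + (0.8)·(-2) - 0.2 = -4.5
z1[2] = (-0.8)·(-3) + (0.0)·(-2) + 0.7 = 3.1
h = sigmoid(z1) = [0.0037, 0.011, 0.9569]
output = (-0.5)·(0.0037) + (-0.2)·(0.011) + (0.5)·(0.9569) - 0.3 = 0.1744

0.1744


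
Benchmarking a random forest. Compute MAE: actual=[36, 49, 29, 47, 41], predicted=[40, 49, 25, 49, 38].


Absolute errors: |36-40|=4, |49-49|=0, |29-25|=4, |47-49|=2, |41-38|=3
Sum = 13
MAE = 13/5 = 13/5

13/5


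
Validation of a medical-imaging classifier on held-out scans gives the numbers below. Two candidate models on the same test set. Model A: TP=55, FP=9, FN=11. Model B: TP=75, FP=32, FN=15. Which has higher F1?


Model A: P=55/64=0.8594, R=55/66=0.8333, F1=2PR/(P+R)=2TP/(2TP+FP+FN)=110/130=0.8462
Model B: P=75/107=0.7009, R=75/90=0.8333, F1=2PR/(P+R)=2TP/(2TP+FP+FN)=150/197=0.7614
0.8462 > 0.7614 → Model A

Model A


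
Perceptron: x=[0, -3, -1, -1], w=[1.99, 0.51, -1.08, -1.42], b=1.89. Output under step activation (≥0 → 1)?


z = (0)·(1.99) + (-3)·(0.51) + (-1)·(-1.08) + (-1)·(-1.42) + 1.89
  = 2.86
step(z) = 1 (z≥0)

1


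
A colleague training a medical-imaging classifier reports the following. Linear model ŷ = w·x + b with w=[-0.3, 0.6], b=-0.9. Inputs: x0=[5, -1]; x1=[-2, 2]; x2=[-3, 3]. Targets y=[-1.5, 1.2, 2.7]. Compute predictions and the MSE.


ŷ0 = (-0.3)·(5) + (0.6)·(-1) - 0.9 = -3.0
ŷ1 = (-0.3)·(-2) + (0.6)·(2) - 0.9 = 0.9
ŷ2 = (-0.3)·(-3) + (0.6)·(3) - 0.9 = 1.8
errors² = [2.25, 0.09, 0.81]
MSE = 3.1500/3 = 1.05

1.05


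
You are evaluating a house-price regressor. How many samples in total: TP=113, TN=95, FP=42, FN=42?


Total = TP + TN + FP + FN
= 113 + 95 + 42 + 42
= 292
(Predicted positive: 155, predicted negative: 137)

292


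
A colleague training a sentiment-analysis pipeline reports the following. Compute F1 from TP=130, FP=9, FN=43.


Precision = 130/139 = 0.9353
Recall = 130/173 = 0.7514
F1 = 2·P·R/(P+R) = 2·TP/(2·TP+FP+FN) = 260/(260+9+43) = 260/312 = 0.8333

0.8333


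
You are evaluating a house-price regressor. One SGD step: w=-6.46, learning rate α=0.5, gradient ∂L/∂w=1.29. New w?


w_new = w - α·∇
= -6.46 - 0.5·1.29
= -6.46 - 0.645
= -7.105

-7.105


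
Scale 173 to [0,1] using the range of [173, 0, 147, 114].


min=0, max=173
(173-0)/(173-0) = 173/173 = 1.0

1.0


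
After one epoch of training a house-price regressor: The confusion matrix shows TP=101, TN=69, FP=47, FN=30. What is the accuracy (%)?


Accuracy = (TP+TN)/(TP+TN+FP+FN)
= (101+69)/(247)
= 170/247 = 68.83%

68.83%


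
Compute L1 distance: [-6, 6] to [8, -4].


d = |-6-8| + |6+ 4|
  = 14 + 10
  = 24

24


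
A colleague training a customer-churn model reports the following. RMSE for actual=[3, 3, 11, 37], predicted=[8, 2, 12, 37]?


MSE = 27/4 = 6.75
RMSE = √(27/4) = 2.5981

2.5981


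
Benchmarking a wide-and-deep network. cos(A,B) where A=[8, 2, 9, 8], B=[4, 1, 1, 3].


A·B = 8·4 + 2·1 + 9·1 + 8·3 = 67
‖A‖ = √213 = 14.5945, ‖B‖ = √27 = 5.1962
cos = 67/(√213·√27) = 67/√5751 = 0.8835

0.8835


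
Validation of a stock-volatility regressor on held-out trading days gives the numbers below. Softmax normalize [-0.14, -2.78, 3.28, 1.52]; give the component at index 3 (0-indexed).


Exponentials: e^-0.14=0.8694, e^-2.78=0.062, e^3.28=26.5758, e^1.52=4.5722
Sum = 32.0794
Softmax = [0.0271, 0.0019, 0.8284, 0.1425]
p[3] = 4.5722/32.0794 = 0.1425

0.1425


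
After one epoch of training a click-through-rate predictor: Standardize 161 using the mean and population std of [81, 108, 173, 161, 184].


μ = 141.4, σ = 39.9029
z = (161 - 141.4)/39.9029 = 0.4912

0.4912


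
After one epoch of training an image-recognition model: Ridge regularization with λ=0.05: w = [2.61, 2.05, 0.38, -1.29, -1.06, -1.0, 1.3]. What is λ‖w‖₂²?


‖w‖₂² = (2.61)² + (2.05)² + (0.38)² + (-1.29)² + (-1.06)² + (-1.0)² + (1.3)²
     = 6.8121 + 4.2025 + 0.1444 + 1.6641 + 1.1236 + 1 + 1.69
     = 16.6367
λ·‖w‖₂² = 0.05·16.6367 = 0.831835

0.831835


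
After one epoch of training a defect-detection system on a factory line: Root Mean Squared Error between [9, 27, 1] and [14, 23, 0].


MSE = 42/3 = 14
RMSE = √(42/3) = 3.7417

3.7417


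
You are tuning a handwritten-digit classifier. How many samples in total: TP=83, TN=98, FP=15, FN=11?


Total = TP + TN + FP + FN
= 83 + 98 + 15 + 11
= 207
(Predicted positive: 98, predicted negative: 109)

207


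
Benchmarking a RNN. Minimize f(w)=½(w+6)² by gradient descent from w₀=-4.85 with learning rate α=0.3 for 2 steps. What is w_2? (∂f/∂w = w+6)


step 1: grad = -4.85+6 = 1.15; w = -4.85 - 0.3·(1.15) = -5.195
step 2: grad = -5.195+6 = 0.805; w = -5.195 - 0.3·(0.805) = -5.4365

-5.4365


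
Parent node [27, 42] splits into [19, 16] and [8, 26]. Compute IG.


Parent = [27, 42], H_parent = 0.9656
H_left = 0.9947 (n=35), H_right = 0.7871 (n=34)
H_children = (35/69)·0.9947 + (34/69)·0.7871 = 0.8924
IG = 0.9656 - 0.8924 = 0.0732

0.0732


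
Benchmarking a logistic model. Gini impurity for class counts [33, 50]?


Probabilities: [33/83, 50/83] ≈ [0.3976, 0.6024]
Σpᵢ² = (1089 + 2500)/83² = 3589/6889
Gini = 1 - Σpᵢ² = 1 - 3589/6889 = 0.479

0.479


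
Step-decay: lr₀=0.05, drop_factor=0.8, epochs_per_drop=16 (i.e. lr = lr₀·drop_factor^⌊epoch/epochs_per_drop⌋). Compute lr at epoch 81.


n_drops = ⌊81/16⌋ = 5
lr = 0.05·0.8^5 = 0.05·0.32768 = 0.016384

0.016384


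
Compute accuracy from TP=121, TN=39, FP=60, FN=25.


Accuracy = (TP+TN)/(TP+TN+FP+FN)
= (121+39)/(245)
= 160/245 = 65.31%

65.31%


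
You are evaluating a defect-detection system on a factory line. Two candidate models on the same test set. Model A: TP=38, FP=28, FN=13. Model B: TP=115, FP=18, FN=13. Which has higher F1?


Model A: P=38/66=0.5758, R=38/51=0.7451, F1=2PR/(P+R)=2TP/(2TP+FP+FN)=76/117=0.6496
Model B: P=115/133=0.8647, R=115/128=0.8984, F1=2PR/(P+R)=2TP/(2TP+FP+FN)=230/261=0.8812
0.6496 < 0.8812 → Model B

Model B


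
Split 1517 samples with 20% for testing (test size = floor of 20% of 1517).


Test = ⌊1517·20/100⌋ = 303
Train = 1517 - 303 = 1214

Train: 1214, Test: 303


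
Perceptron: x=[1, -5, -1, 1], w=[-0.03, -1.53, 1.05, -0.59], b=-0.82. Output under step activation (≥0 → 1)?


z = (1)·(-0.03) + (-5)·(-1.53) + (-1)·(1.05) + (1)·(-0.59) - 0.82
  = 5.16
step(z) = 1 (z≥0)

1


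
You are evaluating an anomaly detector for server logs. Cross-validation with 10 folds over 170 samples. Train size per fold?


Fold size = 170/10 = 17
Training per fold = 170 - 17 = 153

153


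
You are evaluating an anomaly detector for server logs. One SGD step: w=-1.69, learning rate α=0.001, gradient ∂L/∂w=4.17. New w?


w_new = w - α·∇
= -1.69 - 0.001·4.17
= -1.69 - 0.00417
= -1.69417

-1.69417


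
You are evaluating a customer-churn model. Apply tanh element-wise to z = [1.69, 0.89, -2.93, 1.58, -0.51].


tanh(1.69) = 0.9341
tanh(0.89) = 0.7114
tanh(-2.93) = -0.9943
tanh(1.58) = 0.9186
tanh(-0.51) = -0.4699
result = [0.9341, 0.7114, -0.9943, 0.9186, -0.4699]

[0.9341, 0.7114, -0.9943, 0.9186, -0.4699]


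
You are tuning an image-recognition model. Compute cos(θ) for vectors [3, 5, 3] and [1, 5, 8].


A·B = 3·1 + 5·5 + 3·8 = 52
‖A‖ = √43 = 6.5574, ‖B‖ = √90 = 9.4868
cos = 52/(√43·√90) = 52/√3870 = 0.8359

0.8359


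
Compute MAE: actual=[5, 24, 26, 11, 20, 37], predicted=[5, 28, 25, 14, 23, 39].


Absolute errors: |5-5|=0, |24-28|=4, |26-25|=1, |11-14|=3, |20-23|=3, |37-39|=2
Sum = 13
MAE = 13/6 = 13/6

13/6


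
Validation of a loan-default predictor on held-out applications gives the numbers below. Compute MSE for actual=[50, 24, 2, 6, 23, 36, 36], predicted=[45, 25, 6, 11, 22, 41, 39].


Squared errors: (50-45)²=25, (24-25)²=1, (2-6)²=16, (6-11)²=25, (23-22)²=1, (36-41)²=25, (36-39)²=9
Sum = 102
MSE = 102/7 = 102/7

102/7


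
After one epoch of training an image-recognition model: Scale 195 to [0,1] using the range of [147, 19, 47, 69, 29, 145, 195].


min=19, max=195
(195-19)/(195-19) = 176/176 = 1.0

1.0


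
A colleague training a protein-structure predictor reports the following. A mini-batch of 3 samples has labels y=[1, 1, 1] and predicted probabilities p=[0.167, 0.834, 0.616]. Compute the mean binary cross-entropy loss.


L[0] = -ln(0.167) = 1.7898
L[1] = -ln(0.834) = 0.1815
L[2] = -ln(0.616) = 0.4845
mean = (1.7898 + 0.1815 + 0.4845)/3 = 0.8186

0.8186


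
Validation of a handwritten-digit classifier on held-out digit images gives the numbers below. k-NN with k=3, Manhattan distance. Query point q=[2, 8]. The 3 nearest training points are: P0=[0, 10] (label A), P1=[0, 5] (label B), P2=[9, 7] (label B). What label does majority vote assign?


d(q,P0) = 4  (label A)
d(q,P1) = 5  (label B)
d(q,P2) = 8  (label B)
Votes: A=1, B=2
Majority → B

B


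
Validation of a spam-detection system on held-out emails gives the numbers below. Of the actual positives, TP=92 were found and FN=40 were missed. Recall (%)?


Recall = TP/(TP+FN)
= 92/(92+40)
= 92/132 = 69.7%

69.7%


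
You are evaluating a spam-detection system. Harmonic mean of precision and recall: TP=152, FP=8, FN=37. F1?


Precision = 152/160 = 0.95
Recall = 152/189 = 0.8042
F1 = 2·P·R/(P+R) = 2·TP/(2·TP+FP+FN) = 304/(304+8+37) = 304/349 = 0.8711

0.8711


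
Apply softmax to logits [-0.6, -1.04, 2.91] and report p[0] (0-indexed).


Exponentials: e^-0.6=0.5488, e^-1.04=0.3535, e^2.91=18.3568
Sum = 19.2591
Softmax = [0.0285, 0.0184, 0.9532]
p[0] = 0.5488/19.2591 = 0.0285

0.0285


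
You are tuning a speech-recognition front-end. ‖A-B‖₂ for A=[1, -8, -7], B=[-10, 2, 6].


d = √((1+ 10)² + (-8-2)² + (-7-6)²)
  = √(121 + 100 + 169)
  = √390 = 19.7484

19.7484


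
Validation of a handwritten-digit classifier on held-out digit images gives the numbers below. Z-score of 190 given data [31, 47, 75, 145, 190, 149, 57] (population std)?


μ = 99.1429, σ = 56.7763
z = (190 - 99.1429)/56.7763 = 1.6003

1.6003


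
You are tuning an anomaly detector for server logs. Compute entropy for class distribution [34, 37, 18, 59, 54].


Probabilities: [34/202, 37/202, 18/202, 59/202, 54/202] ≈ [0.1683, 0.1832, 0.0891, 0.2921, 0.2673]
H = -((34/202)·log₂(34/202) + (37/202)·log₂(37/202) + (18/202)·log₂(18/202) + (59/202)·log₂(59/202) + (54/202)·log₂(54/202))
  = 2.2195 bits

2.2195 bits


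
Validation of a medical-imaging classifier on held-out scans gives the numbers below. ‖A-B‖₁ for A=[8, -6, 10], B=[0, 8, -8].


d = |8-0| + |-6-8| + |10+ 8|
  = 8 + 14 + 18
  = 40

40


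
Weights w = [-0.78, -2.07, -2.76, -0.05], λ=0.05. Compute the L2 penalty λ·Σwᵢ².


‖w‖₂² = (-0.78)² + (-2.07)² + (-2.76)² + (-0.05)²
     = 0.6084 + 4.2849 + 7.6176 + 0.0025
     = 12.5134
λ·‖w‖₂² = 0.05·12.5134 = 0.62567

0.62567


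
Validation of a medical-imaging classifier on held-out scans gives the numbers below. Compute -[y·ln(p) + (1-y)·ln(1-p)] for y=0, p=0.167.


BCE = -[y·ln(p) + (1-y)·ln(1-p)]
= -0 - 1·ln(1-0.167)
= -ln(0.833) = 0.1827

0.1827


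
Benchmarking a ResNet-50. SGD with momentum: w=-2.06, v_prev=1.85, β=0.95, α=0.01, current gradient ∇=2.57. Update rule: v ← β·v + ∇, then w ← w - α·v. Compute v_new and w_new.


v_new = 0.95·1.85 + 2.57 = 1.7575 + 2.57 = 4.3275
w_new = -2.06 - 0.01·4.3275 = -2.06 - 0.043275 = -2.103275

v_new=4.3275, w_new=-2.103275


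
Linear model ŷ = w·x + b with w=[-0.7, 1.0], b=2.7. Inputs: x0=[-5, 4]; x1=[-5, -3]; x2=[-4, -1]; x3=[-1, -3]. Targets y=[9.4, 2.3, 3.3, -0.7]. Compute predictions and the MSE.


ŷ0 = (-0.7)·(-5) + (1.0)·(4) + 2.7 = 10.2
ŷ1 = (-0.7)·(-5) + (1.0)·(-3) + 2.7 = 3.2
ŷ2 = (-0.7)·(-4) + (1.0)·(-1) + 2.7 = 4.5
ŷ3 = (-0.7)·(-1) + (1.0)·(-3) + 2.7 = 0.4
errors² = [0.64, 0.81, 1.44, 1.21]
MSE = 4.1000/4 = 1.025

1.025


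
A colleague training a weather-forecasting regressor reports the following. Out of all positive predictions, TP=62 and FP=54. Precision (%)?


Precision = TP/(TP+FP)
= 62/(62+54)
= 62/116 = 53.45%

53.45%


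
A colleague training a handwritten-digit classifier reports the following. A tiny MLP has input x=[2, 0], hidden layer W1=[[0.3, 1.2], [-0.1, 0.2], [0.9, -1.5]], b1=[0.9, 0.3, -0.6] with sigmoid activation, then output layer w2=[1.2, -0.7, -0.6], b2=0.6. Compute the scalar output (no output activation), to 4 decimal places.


z1[0] = (0.3)·(2) + (1.2)·(0) + 0.9 = 1.5
z1[1] = (-0.1)·(2) + (0.2)·(0) + 0.3 = 0.1
z1[2] = (0.9)·(2) + (-1.5)·(0) - 0.6 = 1.2
h = sigmoid(z1) = [0.8176, 0.525, 0.7685]
output = (1.2)·(0.8176) + (-0.7)·(0.525) + (-0.6)·(0.7685) + 0.6 = 0.7525

0.7525


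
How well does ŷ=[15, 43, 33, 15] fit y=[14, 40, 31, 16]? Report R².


ȳ = 25.25
SS_res = Σ(y-ŷ)² = 15
SS_tot = Σ(y-ȳ)² = 462.75
R² = 1 - SS_res/SS_tot = 1 - 0.0324 = 0.9676

0.9676


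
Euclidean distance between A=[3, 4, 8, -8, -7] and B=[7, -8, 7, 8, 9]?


d = √((3-7)² + (4+ 8)² + (8-7)² + (-8-8)² + (-7-9)²)
  = √(16 + 144 + 1 + 256 + 256)
  = √673 = 25.9422

25.9422


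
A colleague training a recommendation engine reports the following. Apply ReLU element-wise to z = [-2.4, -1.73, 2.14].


ReLU(-2.4) = max(0, -2.4) = 0.0
ReLU(-1.73) = max(0, -1.73) = 0.0
ReLU(2.14) = max(0, 2.14) = 2.14
result = [0.0, 0.0, 2.14]

[0.0, 0.0, 2.14]


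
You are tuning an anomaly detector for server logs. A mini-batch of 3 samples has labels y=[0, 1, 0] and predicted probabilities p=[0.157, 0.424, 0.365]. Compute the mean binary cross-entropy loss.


L[0] = -ln(1-0.157) = -ln(0.843) = 0.1708
L[1] = -ln(0.424) = 0.858
L[2] = -ln(1-0.365) = -ln(0.635) = 0.4541
mean = (0.1708 + 0.858 + 0.4541)/3 = 0.4943

0.4943


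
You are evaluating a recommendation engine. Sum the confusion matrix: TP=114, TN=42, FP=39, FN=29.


Total = TP + TN + FP + FN
= 114 + 42 + 39 + 29
= 224
(Predicted positive: 153, predicted negative: 71)

224


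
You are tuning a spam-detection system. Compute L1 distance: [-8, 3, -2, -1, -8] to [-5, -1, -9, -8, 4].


d = |-8+ 5| + |3+ 1| + |-2+ 9| + |-1+ 8| + |-8-4|
  = 3 + 4 + 7 + 7 + 12
  = 33

33


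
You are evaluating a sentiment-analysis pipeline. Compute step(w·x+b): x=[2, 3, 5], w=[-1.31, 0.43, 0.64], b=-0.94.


z = (2)·(-1.31) + (3)·(0.43) + (5)·(0.64) - 0.94
  = 0.93
step(z) = 1 (z≥0)

1


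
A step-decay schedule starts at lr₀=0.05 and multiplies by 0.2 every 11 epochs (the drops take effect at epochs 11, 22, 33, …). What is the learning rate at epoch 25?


n_drops = ⌊25/11⌋ = 2
lr = 0.05·0.2^2 = 0.05·0.04 = 0.002

0.002


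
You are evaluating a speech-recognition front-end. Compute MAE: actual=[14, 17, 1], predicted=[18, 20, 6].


Absolute errors: |14-18|=4, |17-20|=3, |1-6|=5
Sum = 12
MAE = 12/3 = 4

4


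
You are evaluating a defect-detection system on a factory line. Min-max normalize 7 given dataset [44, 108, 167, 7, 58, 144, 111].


min=7, max=167
(7-7)/(167-7) = 0/160 = 0.0

0.0


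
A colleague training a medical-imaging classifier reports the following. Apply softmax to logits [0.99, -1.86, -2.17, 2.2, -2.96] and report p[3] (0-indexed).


Exponentials: e^0.99=2.6912, e^-1.86=0.1557, e^-2.17=0.1142, e^2.2=9.025, e^-2.96=0.0518
Sum = 12.0379
Softmax = [0.2236, 0.0129, 0.0095, 0.7497, 0.0043]
p[3] = 9.025/12.0379 = 0.7497

0.7497


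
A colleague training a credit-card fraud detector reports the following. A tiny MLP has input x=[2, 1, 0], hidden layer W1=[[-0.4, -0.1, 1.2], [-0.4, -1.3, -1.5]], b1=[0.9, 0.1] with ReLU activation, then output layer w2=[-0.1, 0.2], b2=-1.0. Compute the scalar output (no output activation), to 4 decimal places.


z1[0] = (-0.4)·(2) + (-0.1)·(1) + (1.2)·(0) + 0.9 = 0.0
z1[1] = (-0.4)·(2) + (-1.3)·(1) + (-1.5)·(0) + 0.1 = -2.0
h = ReLU(z1) = [0.0, 0.0]
output = (-0.1)·(0.0) + (0.2)·(0.0) - 1.0 = -1.0

-1.0


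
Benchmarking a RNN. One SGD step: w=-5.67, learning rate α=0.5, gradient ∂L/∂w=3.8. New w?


w_new = w - α·∇
= -5.67 - 0.5·3.8
= -5.67 - 1.9
= -7.57

-7.57


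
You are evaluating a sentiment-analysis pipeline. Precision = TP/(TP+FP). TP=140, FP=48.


Precision = TP/(TP+FP)
= 140/(140+48)
= 140/188 = 74.47%

74.47%


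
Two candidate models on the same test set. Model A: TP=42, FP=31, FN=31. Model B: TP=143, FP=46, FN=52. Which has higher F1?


Model A: P=42/73=0.5753, R=42/73=0.5753, F1=2PR/(P+R)=2TP/(2TP+FP+FN)=84/146=0.5753
Model B: P=143/189=0.7566, R=143/195=0.7333, F1=2PR/(P+R)=2TP/(2TP+FP+FN)=286/384=0.7448
0.5753 < 0.7448 → Model B

Model B


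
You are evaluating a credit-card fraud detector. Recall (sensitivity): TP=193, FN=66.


Recall = TP/(TP+FN)
= 193/(193+66)
= 193/259 = 74.52%

74.52%


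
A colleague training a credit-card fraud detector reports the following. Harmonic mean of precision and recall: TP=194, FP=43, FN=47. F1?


Precision = 194/237 = 0.8186
Recall = 194/241 = 0.805
F1 = 2·P·R/(P+R) = 2·TP/(2·TP+FP+FN) = 388/(388+43+47) = 388/478 = 0.8117

0.8117


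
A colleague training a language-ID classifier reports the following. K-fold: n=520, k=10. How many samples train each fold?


Fold size = 520/10 = 52
Training per fold = 520 - 52 = 468

468


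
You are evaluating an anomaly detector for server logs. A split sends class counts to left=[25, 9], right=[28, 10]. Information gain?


Parent = [53, 19], H_parent = 0.8326
H_left = 0.8338 (n=34), H_right = 0.8315 (n=38)
H_children = (34/72)·0.8338 + (38/72)·0.8315 = 0.8326
IG = 0.8326 - 0.8326 = 0.0

0.0


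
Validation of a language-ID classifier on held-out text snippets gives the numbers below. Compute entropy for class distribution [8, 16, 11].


Probabilities: [8/35, 16/35, 11/35] ≈ [0.2286, 0.4571, 0.3143]
H = -((8/35)·log₂(8/35) + (16/35)·log₂(16/35) + (11/35)·log₂(11/35))
  = 1.5277 bits

1.5277 bits


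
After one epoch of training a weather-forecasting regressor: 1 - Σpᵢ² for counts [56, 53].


Probabilities: [56/109, 53/109] ≈ [0.5138, 0.4862]
Σpᵢ² = (3136 + 2809)/109² = 5945/11881
Gini = 1 - Σpᵢ² = 1 - 5945/11881 = 0.4996

0.4996


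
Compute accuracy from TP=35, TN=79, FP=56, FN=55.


Accuracy = (TP+TN)/(TP+TN+FP+FN)
= (35+79)/(225)
= 114/225 = 50.67%

50.67%


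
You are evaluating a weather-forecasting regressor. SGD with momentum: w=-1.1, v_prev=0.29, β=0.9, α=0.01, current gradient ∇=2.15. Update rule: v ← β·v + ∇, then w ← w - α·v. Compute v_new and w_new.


v_new = 0.9·0.29 + 2.15 = 0.261 + 2.15 = 2.411
w_new = -1.1 - 0.01·2.411 = -1.1 - 0.02411 = -1.12411

v_new=2.411, w_new=-1.12411


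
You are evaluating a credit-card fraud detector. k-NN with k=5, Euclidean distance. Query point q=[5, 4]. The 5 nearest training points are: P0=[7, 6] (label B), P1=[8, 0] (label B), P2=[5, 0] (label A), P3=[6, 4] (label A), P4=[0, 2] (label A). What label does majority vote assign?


d(q,P0) = 2.8284  (label B)
d(q,P1) = 5.0  (label B)
d(q,P2) = 4.0  (label A)
d(q,P3) = 1.0  (label A)
d(q,P4) = 5.3852  (label A)
Votes: A=3, B=2
Majority → A

A


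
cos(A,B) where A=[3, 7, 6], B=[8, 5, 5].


A·B = 3·8 + 7·5 + 6·5 = 89
‖A‖ = √94 = 9.6954, ‖B‖ = √114 = 10.6771
cos = 89/(√94·√114) = 89/√10716 = 0.8598

0.8598


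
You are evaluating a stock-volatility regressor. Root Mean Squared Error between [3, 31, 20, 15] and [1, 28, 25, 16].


MSE = 39/4 = 9.75
RMSE = √(39/4) = 3.1225

3.1225


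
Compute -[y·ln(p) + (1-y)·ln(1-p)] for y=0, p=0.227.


BCE = -[y·ln(p) + (1-y)·ln(1-p)]
= -0 - 1·ln(1-0.227)
= -ln(0.773) = 0.2575

0.2575


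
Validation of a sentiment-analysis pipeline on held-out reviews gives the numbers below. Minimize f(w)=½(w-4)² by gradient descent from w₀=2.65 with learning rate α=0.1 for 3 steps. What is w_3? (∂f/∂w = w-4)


step 1: grad = 2.65-4 = -1.35; w = 2.65 - 0.1·(-1.35) = 2.785
step 2: grad = 2.785-4 = -1.215; w = 2.785 - 0.1·(-1.215) = 2.9065
step 3: grad = 2.9065-4 = -1.0935; w = 2.9065 - 0.1·(-1.0935) = 3.01585

3.01585


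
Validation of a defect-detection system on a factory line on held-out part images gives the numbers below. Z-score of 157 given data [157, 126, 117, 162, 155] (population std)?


μ = 143.4, σ = 18.2494
z = (157 - 143.4)/18.2494 = 0.7452

0.7452


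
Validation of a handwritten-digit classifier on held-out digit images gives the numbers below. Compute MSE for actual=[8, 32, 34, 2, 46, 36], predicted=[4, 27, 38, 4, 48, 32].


Squared errors: (8-4)²=16, (32-27)²=25, (34-38)²=16, (2-4)²=4, (46-48)²=4, (36-32)²=16
Sum = 81
MSE = 81/6 = 27/2

27/2


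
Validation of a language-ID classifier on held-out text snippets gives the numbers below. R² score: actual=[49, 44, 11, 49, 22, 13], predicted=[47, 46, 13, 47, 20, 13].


ȳ = 31.3333
SS_res = Σ(y-ŷ)² = 20
SS_tot = Σ(y-ȳ)² = 1621.33
R² = 1 - SS_res/SS_tot = 1 - 0.0123 = 0.9877

0.9877


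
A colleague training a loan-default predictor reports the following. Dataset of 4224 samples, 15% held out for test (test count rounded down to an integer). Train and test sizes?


Test = ⌊4224·15/100⌋ = 633
Train = 4224 - 633 = 3591

Train: 3591, Test: 633


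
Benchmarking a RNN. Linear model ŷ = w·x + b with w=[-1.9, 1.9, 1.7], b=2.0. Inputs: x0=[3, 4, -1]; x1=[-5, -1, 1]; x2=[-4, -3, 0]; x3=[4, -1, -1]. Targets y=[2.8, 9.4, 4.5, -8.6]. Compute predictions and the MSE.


ŷ0 = (-1.9)·(3) + (1.9)·(4) + (1.7)·(-1) + 2.0 = 2.2
ŷ1 = (-1.9)·(-5) + (1.9)·(-1) + (1.7)·(1) + 2.0 = 11.3
ŷ2 = (-1.9)·(-4) + (1.9)·(-3) + (1.7)·(0) + 2.0 = 3.9
ŷ3 = (-1.9)·(4) + (1.9)·(-1) + (1.7)·(-1) + 2.0 = -9.2
errors² = [0.36, 3.61, 0.36, 0.36]
MSE = 4.6900/4 = 1.1725

1.1725


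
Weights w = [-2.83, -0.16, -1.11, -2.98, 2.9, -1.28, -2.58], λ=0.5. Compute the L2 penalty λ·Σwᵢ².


‖w‖₂² = (-2.83)² + (-0.16)² + (-1.11)² + (-2.98)² + (2.9)² + (-1.28)² + (-2.58)²
     = 8.0089 + 0.0256 + 1.2321 + 8.8804 + 8.41 + 1.6384 + 6.6564
     = 34.8518
λ·‖w‖₂² = 0.5·34.8518 = 17.4259

17.4259


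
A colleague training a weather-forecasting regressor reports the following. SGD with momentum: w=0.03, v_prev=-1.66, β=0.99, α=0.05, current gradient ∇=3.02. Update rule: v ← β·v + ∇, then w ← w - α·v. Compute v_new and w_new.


v_new = 0.99·-1.66 + 3.02 = -1.6434 + 3.02 = 1.3766
w_new = 0.03 - 0.05·1.3766 = 0.03 - 0.06883 = -0.03883

v_new=1.3766, w_new=-0.03883


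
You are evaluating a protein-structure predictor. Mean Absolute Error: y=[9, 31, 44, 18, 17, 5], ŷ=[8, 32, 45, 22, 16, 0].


Absolute errors: |9-8|=1, |31-32|=1, |44-45|=1, |18-22|=4, |17-16|=1, |5-0|=5
Sum = 13
MAE = 13/6 = 13/6

13/6


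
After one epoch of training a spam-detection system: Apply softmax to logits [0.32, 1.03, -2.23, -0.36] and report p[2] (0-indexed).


Exponentials: e^0.32=1.3771, e^1.03=2.8011, e^-2.23=0.1075, e^-0.36=0.6977
Sum = 4.9834
Softmax = [0.2763, 0.5621, 0.0216, 0.14]
p[2] = 0.1075/4.9834 = 0.0216

0.0216
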